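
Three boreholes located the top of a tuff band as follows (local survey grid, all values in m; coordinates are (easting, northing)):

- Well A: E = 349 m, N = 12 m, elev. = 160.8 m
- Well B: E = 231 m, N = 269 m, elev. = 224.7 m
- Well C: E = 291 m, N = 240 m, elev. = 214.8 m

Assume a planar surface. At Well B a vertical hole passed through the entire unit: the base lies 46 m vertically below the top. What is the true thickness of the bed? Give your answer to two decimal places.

Two edge vectors: Well A→Well B = (-118, 257, 63.9), Well A→Well C = (-58, 228, 54).
Normal n = (Well A→Well B) × (Well A→Well C) = (-691.2, 2665.8, -11998).
So ∂z/∂E = −n_x/n_z = −0.05761 and ∂z/∂N = −n_y/n_z = 0.22219.
|∇z| = √(a²+b²) = 0.22953, so dip δ = arctan(0.22953) = 12.93°.
True thickness = vertical thickness × cos δ = 46 × cos 12.93° = 44.83 m.

44.83 m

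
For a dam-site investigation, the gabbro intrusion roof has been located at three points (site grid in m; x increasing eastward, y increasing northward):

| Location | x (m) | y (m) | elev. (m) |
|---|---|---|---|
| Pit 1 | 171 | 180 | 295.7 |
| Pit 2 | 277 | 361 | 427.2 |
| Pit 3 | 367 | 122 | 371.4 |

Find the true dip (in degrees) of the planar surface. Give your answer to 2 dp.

33.69°

Two edge vectors: Pit 1→Pit 2 = (106, 181, 131.5), Pit 1→Pit 3 = (196, -58, 75.7).
Normal n = (Pit 1→Pit 2) × (Pit 1→Pit 3) = (21328.7, 17749.8, -41624).
So ∂z/∂x = −n_x/n_z = 0.51241 and ∂z/∂y = −n_y/n_z = 0.42643.
Gradient magnitude |∇z| = √(a² + b²) = √(0.26257 + 0.18184) = 0.66664.
True dip = arctan(0.66664) = 33.69°, dipping toward SW (azimuth ≈ 230°).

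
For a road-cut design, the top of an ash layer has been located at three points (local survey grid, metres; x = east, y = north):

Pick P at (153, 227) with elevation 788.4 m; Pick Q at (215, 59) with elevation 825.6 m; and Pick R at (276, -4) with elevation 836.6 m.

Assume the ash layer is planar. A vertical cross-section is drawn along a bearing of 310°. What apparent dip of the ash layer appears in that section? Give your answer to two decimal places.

Let the plane be z = a·x + b·y + c.
Pick Q−Pick P: 62a − 168b = 37.2;  Pick R−Pick P: 123a − 231b = 48.2.
Solving gives a = −0.07815, b = −0.25027.
Unit vector along 310° is (sin 310°, cos 310°) = (-0.7660, 0.6428).
Slope in that direction = a·(-0.7660) + b·(0.6428) = −0.10101.
Apparent dip = arctan|0.10101| = 5.77° (true dip is 14.7°, so apparent ≤ true as expected).

5.77°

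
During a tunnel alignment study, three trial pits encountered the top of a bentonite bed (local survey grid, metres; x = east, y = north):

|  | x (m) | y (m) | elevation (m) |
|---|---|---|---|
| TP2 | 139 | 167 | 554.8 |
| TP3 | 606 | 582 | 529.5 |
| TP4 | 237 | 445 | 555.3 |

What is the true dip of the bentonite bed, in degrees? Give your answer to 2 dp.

Let the plane be z = a·x + b·y + c.
TP3−TP2: 467a + 415b = −25.3;  TP4−TP2: 98a + 278b = 0.5.
Solving gives a = −0.08122, b = 0.03043.
Gradient magnitude |∇z| = √(a² + b²) = √(0.00660 + 0.00093) = 0.08673.
True dip = arctan(0.08673) = 4.96°, dipping toward ESE (azimuth ≈ 111°).

4.96°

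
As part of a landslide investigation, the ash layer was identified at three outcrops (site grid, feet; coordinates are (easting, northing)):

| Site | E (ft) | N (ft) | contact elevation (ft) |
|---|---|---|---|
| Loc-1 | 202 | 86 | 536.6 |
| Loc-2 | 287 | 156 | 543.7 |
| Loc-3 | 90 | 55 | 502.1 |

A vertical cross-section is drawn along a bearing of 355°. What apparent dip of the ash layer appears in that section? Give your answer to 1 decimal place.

Let the plane be z = a·E + b·N + c.
Loc-2−Loc-1: 85a + 70b = 7.1;  Loc-3−Loc-1: −112a − 31b = −34.5.
Solving gives a = 0.42169, b = −0.41062.
Unit vector along 355° is (sin 355°, cos 355°) = (-0.0872, 0.9962).
Slope in that direction = a·(-0.0872) + b·(0.9962) = −0.44581.
Apparent dip = arctan|0.44581| = 24.0° (true dip is 30.5°, so apparent ≤ true as expected).

24.0°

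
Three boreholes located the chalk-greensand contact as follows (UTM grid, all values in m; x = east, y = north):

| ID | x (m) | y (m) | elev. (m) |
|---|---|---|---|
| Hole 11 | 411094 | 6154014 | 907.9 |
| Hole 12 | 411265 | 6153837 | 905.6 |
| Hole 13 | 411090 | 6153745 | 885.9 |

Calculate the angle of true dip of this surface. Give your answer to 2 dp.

Let the plane be z = a·x + b·y + c.
Hole 12−Hole 11: 171a − 177b = −2.3;  Hole 13−Hole 11: −4a − 269b = −22.
Solving gives a = 0.07012, b = 0.08074.
Gradient magnitude |∇z| = √(a² + b²) = √(0.00492 + 0.00652) = 0.10694.
True dip = arctan(0.10694) = 6.10°, dipping toward SW (azimuth ≈ 221°).

6.10°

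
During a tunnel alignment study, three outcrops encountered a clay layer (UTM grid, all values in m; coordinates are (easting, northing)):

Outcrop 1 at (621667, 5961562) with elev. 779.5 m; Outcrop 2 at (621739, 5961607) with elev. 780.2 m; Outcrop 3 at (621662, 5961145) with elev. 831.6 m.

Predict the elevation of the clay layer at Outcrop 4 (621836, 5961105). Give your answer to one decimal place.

Let the plane be z = a·E + b·N + c.
Outcrop 2−Outcrop 1: 72a + 45b = 0.7;  Outcrop 3−Outcrop 1: −5a − 417b = 52.1.
Solving gives a = 0.088472768, b = −0.126000873.
Then c = 779.5 − a·621667 − b·5961562 = 696940.91.
At (621836, 5961105): z = 55015.6 − 751104.4 + 696940.91 = 852.0 m.

852.0 m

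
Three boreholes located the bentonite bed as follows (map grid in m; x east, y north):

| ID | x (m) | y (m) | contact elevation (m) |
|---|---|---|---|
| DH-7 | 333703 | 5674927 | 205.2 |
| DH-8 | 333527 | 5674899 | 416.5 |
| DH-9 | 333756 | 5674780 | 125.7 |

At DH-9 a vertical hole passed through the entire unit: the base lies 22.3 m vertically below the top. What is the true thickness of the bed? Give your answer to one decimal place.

14.1 m

Let the plane be z = a·x + b·y + c.
DH-8−DH-7: −176a − 28b = 211.3;  DH-9−DH-7: 53a − 147b = −79.5.
Solving gives a = −1.21681, b = 0.10210.
|∇z| = √(a²+b²) = 1.22109, so dip δ = arctan(1.22109) = 50.68°.
True thickness = vertical thickness × cos δ = 22.3 × cos 50.68° = 14.1 m.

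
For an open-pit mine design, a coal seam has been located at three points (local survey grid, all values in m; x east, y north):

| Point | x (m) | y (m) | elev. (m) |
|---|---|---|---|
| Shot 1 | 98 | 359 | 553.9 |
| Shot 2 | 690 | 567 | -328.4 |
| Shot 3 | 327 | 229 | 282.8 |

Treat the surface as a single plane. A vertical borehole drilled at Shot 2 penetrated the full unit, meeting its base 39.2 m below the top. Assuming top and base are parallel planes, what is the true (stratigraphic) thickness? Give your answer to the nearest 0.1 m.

22.6 m

Let the plane be z = a·x + b·y + c.
Shot 2−Shot 1: 592a + 208b = −882.3;  Shot 3−Shot 1: 229a − 130b = −271.1.
Solving gives a = −1.37318, b = −0.33353.
|∇z| = √(a²+b²) = 1.41311, so dip δ = arctan(1.41311) = 54.71°.
True thickness = vertical thickness × cos δ = 39.2 × cos 54.71° = 22.6 m.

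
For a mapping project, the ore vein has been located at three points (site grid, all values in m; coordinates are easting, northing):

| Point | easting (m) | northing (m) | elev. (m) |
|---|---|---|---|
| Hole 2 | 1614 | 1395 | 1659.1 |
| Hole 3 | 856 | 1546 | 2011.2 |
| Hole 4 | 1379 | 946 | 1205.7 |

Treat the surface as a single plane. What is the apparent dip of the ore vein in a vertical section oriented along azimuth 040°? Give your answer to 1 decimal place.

35.6°

Two edge vectors: Hole 2→Hole 3 = (-758, 151, 352.1), Hole 2→Hole 4 = (-235, -449, -453.4).
Normal n = (Hole 2→Hole 3) × (Hole 2→Hole 4) = (89629.5, -426420.7, 375827).
So ∂z/∂easting = −n_x/n_z = −0.23849 and ∂z/∂northing = −n_y/n_z = 1.13462.
Unit vector along 040° is (sin 40°, cos 40°) = (0.6428, 0.7660).
Slope in that direction = a·(0.6428) + b·(0.7660) = 0.71587.
Apparent dip = arctan|0.71587| = 35.6° (true dip is 49.2°, so apparent ≤ true as expected).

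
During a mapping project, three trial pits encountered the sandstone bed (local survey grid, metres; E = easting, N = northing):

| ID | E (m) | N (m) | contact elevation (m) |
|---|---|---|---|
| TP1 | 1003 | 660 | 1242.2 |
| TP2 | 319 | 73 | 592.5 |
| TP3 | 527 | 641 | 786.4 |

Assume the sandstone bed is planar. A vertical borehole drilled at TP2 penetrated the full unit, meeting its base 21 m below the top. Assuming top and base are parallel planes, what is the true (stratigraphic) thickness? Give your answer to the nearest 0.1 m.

15.2 m

Let the plane be z = a·E + b·N + c.
TP2−TP1: −684a − 587b = −649.7;  TP3−TP1: −476a − 19b = −455.8.
Solving gives a = 0.95794, b = −0.00942.
|∇z| = √(a²+b²) = 0.95799, so dip δ = arctan(0.95799) = 43.77°.
True thickness = vertical thickness × cos δ = 21 × cos 43.77° = 15.2 m.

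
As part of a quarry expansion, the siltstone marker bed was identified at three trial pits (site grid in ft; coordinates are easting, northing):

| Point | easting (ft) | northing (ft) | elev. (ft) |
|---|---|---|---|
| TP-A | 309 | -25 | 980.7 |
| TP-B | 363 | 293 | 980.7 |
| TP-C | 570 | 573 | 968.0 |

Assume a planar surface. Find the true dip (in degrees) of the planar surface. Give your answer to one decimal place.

Let the plane be z = a·easting + b·northing + c.
TP-B−TP-A: 54a + 318b = 0;  TP-C−TP-A: 261a + 598b = −12.7.
Solving gives a = −0.07965, b = 0.01353.
Gradient magnitude |∇z| = √(a² + b²) = √(0.00634 + 0.00018) = 0.08079.
True dip = arctan(0.08079) = 4.6°, dipping toward E (azimuth ≈ 100°).

4.6°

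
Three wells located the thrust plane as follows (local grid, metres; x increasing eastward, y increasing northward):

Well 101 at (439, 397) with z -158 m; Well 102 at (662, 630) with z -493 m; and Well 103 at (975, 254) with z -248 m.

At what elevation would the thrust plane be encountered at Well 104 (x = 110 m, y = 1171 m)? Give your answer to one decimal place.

Two edge vectors: Well 101→Well 102 = (223, 233, -335), Well 101→Well 103 = (536, -143, -90).
Normal n = (Well 101→Well 102) × (Well 101→Well 103) = (-68875, -159490, -156777).
So ∂z/∂x = −n_x/n_z = −0.439318 and ∂z/∂y = −n_y/n_z = −1.017305.
Intercept c from Well 101: -158 + 192.86 + 403.87 = 438.73.
At (110, 1171): z = −48.3 − 1191.3 + 438.73 = -800.9 m.

-800.9 m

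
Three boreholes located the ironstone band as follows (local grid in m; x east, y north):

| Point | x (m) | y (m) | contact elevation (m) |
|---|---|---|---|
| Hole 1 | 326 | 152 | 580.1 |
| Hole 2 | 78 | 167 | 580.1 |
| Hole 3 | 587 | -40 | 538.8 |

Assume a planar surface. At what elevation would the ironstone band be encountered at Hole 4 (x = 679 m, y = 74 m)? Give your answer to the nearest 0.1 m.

Let the plane be z = a·x + b·y + c.
Hole 2−Hole 1: −248a + 15b = 0;  Hole 3−Hole 1: 261a − 192b = −41.3.
Solving gives a = 0.01418, b = 0.23437.
Then c = 580.1 − a·326 − b·152 = 539.85.
At (679, 74): z = 9.6 + 17.3 + 539.85 = 566.8 m.

566.8 m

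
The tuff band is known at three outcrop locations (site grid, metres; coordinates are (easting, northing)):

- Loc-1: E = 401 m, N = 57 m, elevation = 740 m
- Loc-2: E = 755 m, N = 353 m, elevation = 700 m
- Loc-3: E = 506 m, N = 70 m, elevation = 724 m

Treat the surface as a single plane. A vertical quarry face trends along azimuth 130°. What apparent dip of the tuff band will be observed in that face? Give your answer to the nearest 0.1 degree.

Let the plane be z = a·E + b·N + c.
Loc-2−Loc-1: 354a + 296b = −40;  Loc-3−Loc-1: 105a + 13b = −16.
Solving gives a = −0.15923, b = 0.05529.
Unit vector along 130° is (sin 130°, cos 130°) = (0.7660, -0.6428).
Slope in that direction = a·(0.7660) + b·(-0.6428) = −0.15752.
Apparent dip = arctan|0.15752| = 9.0° (true dip is 9.6°, so apparent ≤ true as expected).

9.0°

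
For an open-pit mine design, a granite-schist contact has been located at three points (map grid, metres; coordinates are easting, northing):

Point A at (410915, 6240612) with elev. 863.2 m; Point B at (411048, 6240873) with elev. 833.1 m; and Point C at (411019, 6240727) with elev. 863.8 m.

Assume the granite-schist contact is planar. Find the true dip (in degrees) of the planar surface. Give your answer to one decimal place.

Two edge vectors: Point A→Point B = (133, 261, -30.1), Point A→Point C = (104, 115, 0.6).
Normal n = (Point A→Point B) × (Point A→Point C) = (3618.1, -3210.2, -11849).
So ∂z/∂easting = −n_x/n_z = 0.30535 and ∂z/∂northing = −n_y/n_z = −0.27093.
Gradient magnitude |∇z| = √(a² + b²) = √(0.09324 + 0.07340) = 0.40822.
True dip = arctan(0.40822) = 22.2°, dipping toward NW (azimuth ≈ 312°).

22.2°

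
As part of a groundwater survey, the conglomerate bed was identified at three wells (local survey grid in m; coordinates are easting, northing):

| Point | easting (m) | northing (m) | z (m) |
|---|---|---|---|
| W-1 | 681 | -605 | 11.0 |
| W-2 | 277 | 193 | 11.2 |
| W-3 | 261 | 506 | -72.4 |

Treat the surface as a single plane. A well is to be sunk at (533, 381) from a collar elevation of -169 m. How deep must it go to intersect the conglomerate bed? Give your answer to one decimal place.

26.0 m

Two edge vectors: W-1→W-2 = (-404, 798, 0.2), W-1→W-3 = (-420, 1111, -83.4).
Normal n = (W-1→W-2) × (W-1→W-3) = (-66775.4, -33777.6, -113684).
So ∂z/∂easting = −n_x/n_z = −0.58738 and ∂z/∂northing = −n_y/n_z = −0.29712.
Intercept c from W-1: 11 + 400.00 − 179.76 = 231.25.
At (533, 381): z_contact = −313.07 − 113.20 + 231.25 = -195.03 m.
Depth below ground = -169 − (-195.03) = 26.0 m.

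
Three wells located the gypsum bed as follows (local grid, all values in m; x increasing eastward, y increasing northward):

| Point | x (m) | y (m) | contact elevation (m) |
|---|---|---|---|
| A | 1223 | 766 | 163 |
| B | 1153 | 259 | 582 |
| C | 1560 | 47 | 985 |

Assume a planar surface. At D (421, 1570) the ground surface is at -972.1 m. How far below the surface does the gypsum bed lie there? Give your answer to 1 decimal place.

Two edge vectors: A→B = (-70, -507, 419), A→C = (337, -719, 822).
Normal n = (A→B) × (A→C) = (-115493, 198743, 221189).
So ∂z/∂x = −n_x/n_z = 0.522146 and ∂z/∂y = −n_y/n_z = −0.898521.
Intercept c from A: 163 − 638.58 + 688.27 = 212.68.
At (421, 1570): z_contact = 219.82 − 1410.68 + 212.68 = -978.17 m.
Depth below ground = -972.1 − (-978.17) = 6.1 m.

6.1 m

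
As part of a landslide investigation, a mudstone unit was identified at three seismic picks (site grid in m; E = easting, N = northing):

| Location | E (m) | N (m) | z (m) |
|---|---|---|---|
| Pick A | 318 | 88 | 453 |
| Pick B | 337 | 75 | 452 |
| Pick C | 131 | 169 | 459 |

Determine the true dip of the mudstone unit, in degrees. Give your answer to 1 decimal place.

4.7°

Two edge vectors: Pick A→Pick B = (19, -13, -1), Pick A→Pick C = (-187, 81, 6).
Normal n = (Pick A→Pick B) × (Pick A→Pick C) = (3, 73, -892).
So ∂z/∂E = −n_x/n_z = 0.00336 and ∂z/∂N = −n_y/n_z = 0.08184.
Gradient magnitude |∇z| = √(a² + b²) = √(0.00001 + 0.00670) = 0.08191.
True dip = arctan(0.08191) = 4.7°, dipping toward S (azimuth ≈ 182°).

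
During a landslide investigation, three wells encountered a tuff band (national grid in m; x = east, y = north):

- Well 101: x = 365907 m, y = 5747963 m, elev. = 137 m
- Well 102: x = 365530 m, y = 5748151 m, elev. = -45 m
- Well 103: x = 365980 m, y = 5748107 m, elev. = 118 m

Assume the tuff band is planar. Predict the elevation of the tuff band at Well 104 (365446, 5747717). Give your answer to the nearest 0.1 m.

57.5 m

Two edge vectors: Well 101→Well 102 = (-377, 188, -182), Well 101→Well 103 = (73, 144, -19).
Normal n = (Well 101→Well 102) × (Well 101→Well 103) = (22636, -20449, -68012).
So ∂z/∂x = −n_x/n_z = 0.332823619 and ∂z/∂y = −n_y/n_z = −0.300667529.
Intercept c from Well 101: 137 − 121782.49 + 1728225.83 = 1606580.34.
At (365446, 5747717): z = 121629.1 − 1728151.9 + 1606580.34 = 57.5 m.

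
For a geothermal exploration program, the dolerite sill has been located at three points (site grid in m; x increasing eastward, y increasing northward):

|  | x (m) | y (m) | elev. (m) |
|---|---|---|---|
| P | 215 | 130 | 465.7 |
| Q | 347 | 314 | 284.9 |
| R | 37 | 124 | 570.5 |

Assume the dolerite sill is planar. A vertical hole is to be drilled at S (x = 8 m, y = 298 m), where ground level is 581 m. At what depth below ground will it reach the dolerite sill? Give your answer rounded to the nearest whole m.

94 m

Let the plane be z = a·x + b·y + c.
Q−P: 132a + 184b = −180.8;  R−P: −178a − 6b = 104.8.
Solving gives a = −0.56941, b = −0.57412.
Then c = 465.7 − a·215 − b·130 = 662.76.
At (8, 298): z_contact = −4.6 − 171.1 + 662.76 = 487.1 m.
Depth below ground = 581 − 487.1 = 94 m.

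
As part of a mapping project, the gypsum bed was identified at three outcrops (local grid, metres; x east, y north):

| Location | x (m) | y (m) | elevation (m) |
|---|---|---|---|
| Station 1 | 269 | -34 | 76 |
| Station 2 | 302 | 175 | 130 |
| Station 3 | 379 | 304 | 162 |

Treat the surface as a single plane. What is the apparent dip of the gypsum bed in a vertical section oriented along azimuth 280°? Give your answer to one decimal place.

3.9°

Let the plane be z = a·x + b·y + c.
Station 2−Station 1: 33a + 209b = 54;  Station 3−Station 1: 110a + 338b = 86.
Solving gives a = −0.02349, b = 0.26208.
Unit vector along 280° is (sin 280°, cos 280°) = (-0.9848, 0.1736).
Slope in that direction = a·(-0.9848) + b·(0.1736) = 0.06864.
Apparent dip = arctan|0.06864| = 3.9° (true dip is 14.7°, so apparent ≤ true as expected).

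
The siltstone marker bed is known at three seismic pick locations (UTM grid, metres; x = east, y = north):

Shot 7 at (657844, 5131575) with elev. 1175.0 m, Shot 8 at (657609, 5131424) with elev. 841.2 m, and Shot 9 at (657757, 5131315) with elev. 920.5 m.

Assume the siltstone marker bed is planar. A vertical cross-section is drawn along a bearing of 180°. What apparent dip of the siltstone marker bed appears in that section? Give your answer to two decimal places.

32.68°

Let the plane be z = a·x + b·y + c.
Shot 8−Shot 7: −235a − 151b = −333.8;  Shot 9−Shot 7: −87a − 260b = −254.5.
Solving gives a = 1.00825, b = 0.64147.
Unit vector along 180° is (sin 180°, cos 180°) = (0.0000, -1.0000).
Slope in that direction = a·(0.0000) + b·(-1.0000) = −0.64147.
Apparent dip = arctan|0.64147| = 32.68° (true dip is 50.1°, so apparent ≤ true as expected).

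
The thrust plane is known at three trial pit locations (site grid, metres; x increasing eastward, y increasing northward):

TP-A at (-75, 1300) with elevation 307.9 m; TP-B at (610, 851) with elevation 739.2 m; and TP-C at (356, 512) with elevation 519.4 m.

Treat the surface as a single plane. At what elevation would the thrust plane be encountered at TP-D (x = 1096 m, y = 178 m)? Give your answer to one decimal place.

Let the plane be z = a·x + b·y + c.
TP-B−TP-A: 685a − 449b = 431.3;  TP-C−TP-A: 431a − 788b = 211.5.
Solving gives a = 0.707273, b = 0.118445.
Then c = 307.9 − a·-75 − b·1300 = 206.97.
At (1096, 178): z = 775.2 + 21.1 + 206.97 = 1003.2 m.

1003.2 m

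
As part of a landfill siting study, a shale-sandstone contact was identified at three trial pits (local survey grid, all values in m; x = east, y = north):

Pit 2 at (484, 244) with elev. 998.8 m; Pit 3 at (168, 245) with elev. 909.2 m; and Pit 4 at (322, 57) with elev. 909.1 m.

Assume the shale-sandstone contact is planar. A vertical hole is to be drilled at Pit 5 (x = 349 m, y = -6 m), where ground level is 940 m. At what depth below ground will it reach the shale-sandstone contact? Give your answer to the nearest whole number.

Let the plane be z = a·x + b·y + c.
Pit 3−Pit 2: −316a + 1b = −89.6;  Pit 4−Pit 2: −162a − 187b = −89.7.
Solving gives a = 0.28428, b = 0.23340.
Then c = 998.8 − a·484 − b·244 = 804.26.
At (349, -6): z_contact = 99.2 − 1.4 + 804.26 = 902.1 m.
Depth below ground = 940 − 902.1 = 38 m.

38 m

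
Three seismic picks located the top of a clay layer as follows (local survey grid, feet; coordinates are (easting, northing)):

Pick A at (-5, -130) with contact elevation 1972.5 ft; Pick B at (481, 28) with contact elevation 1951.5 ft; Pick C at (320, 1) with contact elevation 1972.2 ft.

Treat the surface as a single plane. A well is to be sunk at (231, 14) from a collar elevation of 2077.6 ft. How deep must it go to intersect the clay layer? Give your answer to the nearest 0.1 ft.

Let the plane be z = a·E + b·N + c.
Pick B−Pick A: 486a + 158b = −21;  Pick C−Pick A: 325a + 131b = −0.3.
Solving gives a = −0.21952, b = 0.54232.
Then c = 1972.5 − a·-5 − b·-130 = 2041.90.
At (231, 14): z_contact = −50.71 + 7.59 + 2041.90 = 1998.79 ft.
Depth below ground = 2077.6 − 1998.79 = 78.8 ft.

78.8 ft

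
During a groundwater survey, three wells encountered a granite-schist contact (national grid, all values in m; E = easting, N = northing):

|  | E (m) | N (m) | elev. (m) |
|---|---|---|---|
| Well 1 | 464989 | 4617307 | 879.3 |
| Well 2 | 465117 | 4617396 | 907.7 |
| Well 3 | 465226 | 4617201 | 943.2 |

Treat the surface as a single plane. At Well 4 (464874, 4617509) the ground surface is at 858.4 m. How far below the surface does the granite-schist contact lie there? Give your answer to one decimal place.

Let the plane be z = a·E + b·N + c.
Well 2−Well 1: 128a + 89b = 28.4;  Well 3−Well 1: 237a − 106b = 63.9.
Solving gives a = 0.250930441, b = −0.041787600.
Then c = 879.3 − a·464989 − b·4617307 = 77145.58.
At (464874, 4617509): z_contact = 116651.04 − 192954.62 + 77145.58 = 842.00 m.
Depth below ground = 858.4 − 842.00 = 16.4 m.

16.4 m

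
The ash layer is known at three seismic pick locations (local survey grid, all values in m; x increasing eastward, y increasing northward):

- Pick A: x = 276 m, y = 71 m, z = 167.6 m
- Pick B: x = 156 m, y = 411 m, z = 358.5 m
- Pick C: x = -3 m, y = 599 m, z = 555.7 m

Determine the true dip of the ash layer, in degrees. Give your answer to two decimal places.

Two edge vectors: Pick A→Pick B = (-120, 340, 190.9), Pick A→Pick C = (-279, 528, 388.1).
Normal n = (Pick A→Pick B) × (Pick A→Pick C) = (31158.8, -6689.1, 31500).
So ∂z/∂x = −n_x/n_z = −0.98917 and ∂z/∂y = −n_y/n_z = 0.21235.
Gradient magnitude |∇z| = √(a² + b²) = √(0.97845 + 0.04509) = 1.01171.
True dip = arctan(1.01171) = 45.33°, dipping toward ESE (azimuth ≈ 102°).

45.33°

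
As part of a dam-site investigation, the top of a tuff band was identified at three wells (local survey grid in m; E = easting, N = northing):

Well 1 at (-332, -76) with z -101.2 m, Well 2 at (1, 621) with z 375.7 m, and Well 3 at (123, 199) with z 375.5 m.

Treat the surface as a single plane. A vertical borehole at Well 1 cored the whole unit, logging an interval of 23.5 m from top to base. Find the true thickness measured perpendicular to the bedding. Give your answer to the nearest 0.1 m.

17.2 m

Let the plane be z = a·E + b·N + c.
Well 2−Well 1: 333a + 697b = 476.9;  Well 3−Well 1: 455a + 275b = 476.7.
Solving gives a = 0.89161, b = 0.25824.
|∇z| = √(a²+b²) = 0.92826, so dip δ = arctan(0.92826) = 42.87°.
True thickness = vertical thickness × cos δ = 23.5 × cos 42.87° = 17.2 m.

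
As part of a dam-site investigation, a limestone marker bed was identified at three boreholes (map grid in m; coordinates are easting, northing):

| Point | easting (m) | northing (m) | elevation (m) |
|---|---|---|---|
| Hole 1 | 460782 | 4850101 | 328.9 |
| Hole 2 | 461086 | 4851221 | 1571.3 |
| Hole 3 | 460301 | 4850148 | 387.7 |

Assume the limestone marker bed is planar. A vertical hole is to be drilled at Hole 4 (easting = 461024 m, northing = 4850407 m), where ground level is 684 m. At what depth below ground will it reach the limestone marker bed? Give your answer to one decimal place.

Two edge vectors: Hole 1→Hole 2 = (304, 1120, 1242.4), Hole 1→Hole 3 = (-481, 47, 58.8).
Normal n = (Hole 1→Hole 2) × (Hole 1→Hole 3) = (7463.2, -615469.6, 553008).
So ∂z/∂easting = −n_x/n_z = −0.013495646 and ∂z/∂northing = −n_y/n_z = 1.112948818.
Intercept c from Hole 1: 328.9 + 6218.55 − 5397914.18 = −5391366.73.
At (461024, 4850407): z_contact = −6221.82 + 5398254.74 − 5391366.73 = 666.20 m.
Depth below ground = 684 − 666.20 = 17.8 m.

17.8 m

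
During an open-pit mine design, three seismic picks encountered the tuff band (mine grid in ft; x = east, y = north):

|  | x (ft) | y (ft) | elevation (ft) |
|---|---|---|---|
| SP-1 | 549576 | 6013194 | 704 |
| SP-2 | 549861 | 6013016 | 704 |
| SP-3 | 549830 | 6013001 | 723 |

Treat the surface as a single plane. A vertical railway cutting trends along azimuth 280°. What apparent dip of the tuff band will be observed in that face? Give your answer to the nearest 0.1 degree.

Let the plane be z = a·x + b·y + c.
SP-2−SP-1: 285a − 178b = 0;  SP-3−SP-1: 254a − 193b = 19.
Solving gives a = −0.34535, b = −0.55295.
Unit vector along 280° is (sin 280°, cos 280°) = (-0.9848, 0.1736).
Slope in that direction = a·(-0.9848) + b·(0.1736) = 0.24408.
Apparent dip = arctan|0.24408| = 13.7° (true dip is 33.1°, so apparent ≤ true as expected).

13.7°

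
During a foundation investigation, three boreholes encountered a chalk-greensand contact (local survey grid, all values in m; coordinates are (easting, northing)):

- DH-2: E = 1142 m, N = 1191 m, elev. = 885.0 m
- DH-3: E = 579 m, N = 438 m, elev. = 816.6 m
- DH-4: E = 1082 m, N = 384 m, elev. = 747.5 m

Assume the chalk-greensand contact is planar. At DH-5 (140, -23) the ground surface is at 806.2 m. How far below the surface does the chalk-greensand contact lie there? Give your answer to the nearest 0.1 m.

Let the plane be z = a·E + b·N + c.
DH-3−DH-2: −563a − 753b = −68.4;  DH-4−DH-2: −60a − 807b = −137.5.
Solving gives a = −0.118141, b = 0.179168.
Then c = 885 − a·1142 − b·1191 = 806.53.
At (140, -23): z_contact = −16.54 − 4.12 + 806.53 = 785.87 m.
Depth below ground = 806.2 − 785.87 = 20.3 m.

20.3 m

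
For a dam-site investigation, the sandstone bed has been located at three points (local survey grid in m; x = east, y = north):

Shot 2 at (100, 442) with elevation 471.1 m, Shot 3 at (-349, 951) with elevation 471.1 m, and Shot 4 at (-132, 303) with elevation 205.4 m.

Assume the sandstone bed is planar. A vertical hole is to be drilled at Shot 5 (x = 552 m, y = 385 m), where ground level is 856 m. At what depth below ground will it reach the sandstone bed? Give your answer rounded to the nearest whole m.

84 m

Two edge vectors: Shot 2→Shot 3 = (-449, 509, 0), Shot 2→Shot 4 = (-232, -139, -265.7).
Normal n = (Shot 2→Shot 3) × (Shot 2→Shot 4) = (-135241.3, -119299.3, 180499).
So ∂z/∂x = −n_x/n_z = 0.74926 and ∂z/∂y = −n_y/n_z = 0.66094.
Intercept c from Shot 2: 471.1 − 74.93 − 292.14 = 104.04.
At (552, 385): z_contact = 413.6 + 254.5 + 104.04 = 772.1 m.
Depth below ground = 856 − 772.1 = 84 m.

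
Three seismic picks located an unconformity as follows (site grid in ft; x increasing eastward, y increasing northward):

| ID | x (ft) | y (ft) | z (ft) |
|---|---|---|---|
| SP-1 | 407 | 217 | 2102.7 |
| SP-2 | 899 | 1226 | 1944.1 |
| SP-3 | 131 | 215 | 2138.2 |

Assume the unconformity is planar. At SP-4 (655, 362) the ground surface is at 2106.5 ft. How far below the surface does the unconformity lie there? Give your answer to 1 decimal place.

49.3 ft

Two edge vectors: SP-1→SP-2 = (492, 1009, -158.6), SP-1→SP-3 = (-276, -2, 35.5).
Normal n = (SP-1→SP-2) × (SP-1→SP-3) = (35502.3, 26307.6, 277500).
So ∂z/∂x = −n_x/n_z = −0.127936 and ∂z/∂y = −n_y/n_z = −0.094802.
Intercept c from SP-1: 2102.7 + 52.07 + 20.57 = 2175.34.
At (655, 362): z_contact = −83.80 − 34.32 + 2175.34 = 2057.23 ft.
Depth below ground = 2106.5 − 2057.23 = 49.3 ft.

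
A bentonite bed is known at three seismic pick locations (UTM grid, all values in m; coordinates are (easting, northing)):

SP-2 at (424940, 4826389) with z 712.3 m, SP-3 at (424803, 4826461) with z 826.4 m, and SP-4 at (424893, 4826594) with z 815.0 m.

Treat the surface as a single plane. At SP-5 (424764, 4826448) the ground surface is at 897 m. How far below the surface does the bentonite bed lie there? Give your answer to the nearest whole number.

Two edge vectors: SP-2→SP-3 = (-137, 72, 114.1), SP-2→SP-4 = (-47, 205, 102.7).
Normal n = (SP-2→SP-3) × (SP-2→SP-4) = (-15996.1, 8707.2, -24701).
So ∂z/∂E = −n_x/n_z = −0.64758917 and ∂z/∂N = −n_y/n_z = 0.35250395.
Intercept c from SP-2: 712.3 + 275186.54 − 1701321.17 = −1425422.33.
At (424764, 4826448): z_contact = −275072.6 + 1701342.0 − 1425422.33 = 847.1 m.
Depth below ground = 897 − 847.1 = 50 m.

50 m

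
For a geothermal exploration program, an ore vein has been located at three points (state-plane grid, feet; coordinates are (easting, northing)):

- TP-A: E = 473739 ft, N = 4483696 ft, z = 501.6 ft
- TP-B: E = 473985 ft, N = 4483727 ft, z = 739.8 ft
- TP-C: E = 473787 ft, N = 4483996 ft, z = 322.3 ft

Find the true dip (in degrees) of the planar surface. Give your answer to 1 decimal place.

52.7°

Two edge vectors: TP-A→TP-B = (246, 31, 238.2), TP-A→TP-C = (48, 300, -179.3).
Normal n = (TP-A→TP-B) × (TP-A→TP-C) = (-77018.3, 55541.4, 72312).
So ∂z/∂E = −n_x/n_z = 1.06508 and ∂z/∂N = −n_y/n_z = −0.76808.
Gradient magnitude |∇z| = √(a² + b²) = √(1.13440 + 0.58995) = 1.31314.
True dip = arctan(1.31314) = 52.7°, dipping toward NW (azimuth ≈ 306°).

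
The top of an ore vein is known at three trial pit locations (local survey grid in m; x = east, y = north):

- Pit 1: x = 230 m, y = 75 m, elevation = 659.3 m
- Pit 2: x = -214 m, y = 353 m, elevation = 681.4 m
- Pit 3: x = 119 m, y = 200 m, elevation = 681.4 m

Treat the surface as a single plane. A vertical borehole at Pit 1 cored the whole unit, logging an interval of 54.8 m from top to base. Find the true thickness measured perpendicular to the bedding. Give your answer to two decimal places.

Let the plane be z = a·x + b·y + c.
Pit 2−Pit 1: −444a + 278b = 22.1;  Pit 3−Pit 1: −111a + 125b = 22.1.
Solving gives a = 0.13722, b = 0.29865.
|∇z| = √(a²+b²) = 0.32866, so dip δ = arctan(0.32866) = 18.19°.
True thickness = vertical thickness × cos δ = 54.8 × cos 18.19° = 52.06 m.

52.06 m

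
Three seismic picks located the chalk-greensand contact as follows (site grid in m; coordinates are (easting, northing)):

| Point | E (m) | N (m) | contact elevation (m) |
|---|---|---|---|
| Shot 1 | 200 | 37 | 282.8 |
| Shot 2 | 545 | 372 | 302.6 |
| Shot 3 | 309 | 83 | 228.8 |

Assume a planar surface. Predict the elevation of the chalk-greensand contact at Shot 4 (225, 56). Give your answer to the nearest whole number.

279 m

Two edge vectors: Shot 1→Shot 2 = (345, 335, 19.8), Shot 1→Shot 3 = (109, 46, -54).
Normal n = (Shot 1→Shot 2) × (Shot 1→Shot 3) = (-19000.8, 20788.2, -20645).
So ∂z/∂E = −n_x/n_z = −0.92036 and ∂z/∂N = −n_y/n_z = 1.00694.
Intercept c from Shot 1: 282.8 + 184.07 − 37.26 = 429.62.
At (225, 56): z = −207.1 + 56.4 + 429.62 = 278.9 m.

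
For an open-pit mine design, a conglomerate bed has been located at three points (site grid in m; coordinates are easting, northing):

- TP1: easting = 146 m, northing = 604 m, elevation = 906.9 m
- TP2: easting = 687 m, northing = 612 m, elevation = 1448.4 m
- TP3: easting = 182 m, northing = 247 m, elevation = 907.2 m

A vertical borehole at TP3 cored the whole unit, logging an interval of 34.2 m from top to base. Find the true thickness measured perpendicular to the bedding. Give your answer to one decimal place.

24.1 m

Two edge vectors: TP1→TP2 = (541, 8, 541.5), TP1→TP3 = (36, -357, 0.3).
Normal n = (TP1→TP2) × (TP1→TP3) = (193317.9, 19331.7, -193425).
So ∂z/∂easting = −n_x/n_z = 0.99945 and ∂z/∂northing = −n_y/n_z = 0.09994.
|∇z| = √(a²+b²) = 1.00443, so dip δ = arctan(1.00443) = 45.13°.
True thickness = vertical thickness × cos δ = 34.2 × cos 45.13° = 24.1 m.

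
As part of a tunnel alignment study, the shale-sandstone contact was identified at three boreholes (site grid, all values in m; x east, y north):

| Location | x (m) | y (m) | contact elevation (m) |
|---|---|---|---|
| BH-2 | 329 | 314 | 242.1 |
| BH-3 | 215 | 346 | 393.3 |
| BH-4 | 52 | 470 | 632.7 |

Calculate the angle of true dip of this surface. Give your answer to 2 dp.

51.96°

Let the plane be z = a·x + b·y + c.
BH-3−BH-2: −114a + 32b = 151.2;  BH-4−BH-2: −277a + 156b = 390.6.
Solving gives a = −1.24305, b = 0.29664.
Gradient magnitude |∇z| = √(a² + b²) = √(1.54517 + 0.08799) = 1.27795.
True dip = arctan(1.27795) = 51.96°, dipping toward ESE (azimuth ≈ 103°).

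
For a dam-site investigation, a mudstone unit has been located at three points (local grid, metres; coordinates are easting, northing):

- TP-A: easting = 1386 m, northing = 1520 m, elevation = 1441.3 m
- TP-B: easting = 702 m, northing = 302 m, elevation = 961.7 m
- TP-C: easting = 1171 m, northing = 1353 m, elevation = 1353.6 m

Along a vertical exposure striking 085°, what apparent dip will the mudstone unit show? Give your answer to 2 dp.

11.63°

Let the plane be z = a·easting + b·northing + c.
TP-B−TP-A: −684a − 1218b = −479.6;  TP-C−TP-A: −215a − 167b = −87.7.
Solving gives a = 0.18101, b = 0.29211.
Unit vector along 085° is (sin 85°, cos 85°) = (0.9962, 0.0872).
Slope in that direction = a·(0.9962) + b·(0.0872) = 0.20578.
Apparent dip = arctan|0.20578| = 11.63° (true dip is 19.0°, so apparent ≤ true as expected).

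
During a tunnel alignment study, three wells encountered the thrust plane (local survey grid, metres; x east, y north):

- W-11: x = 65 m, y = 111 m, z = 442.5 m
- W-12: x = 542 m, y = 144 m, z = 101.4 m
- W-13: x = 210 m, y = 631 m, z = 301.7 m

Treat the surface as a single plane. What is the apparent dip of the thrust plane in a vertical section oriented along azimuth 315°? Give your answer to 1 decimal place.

24.3°

Let the plane be z = a·x + b·y + c.
W-12−W-11: 477a + 33b = −341.1;  W-13−W-11: 145a + 520b = −140.8.
Solving gives a = −0.71006, b = −0.07277.
Unit vector along 315° is (sin 315°, cos 315°) = (-0.7071, 0.7071).
Slope in that direction = a·(-0.7071) + b·(0.7071) = 0.45063.
Apparent dip = arctan|0.45063| = 24.3° (true dip is 35.5°, so apparent ≤ true as expected).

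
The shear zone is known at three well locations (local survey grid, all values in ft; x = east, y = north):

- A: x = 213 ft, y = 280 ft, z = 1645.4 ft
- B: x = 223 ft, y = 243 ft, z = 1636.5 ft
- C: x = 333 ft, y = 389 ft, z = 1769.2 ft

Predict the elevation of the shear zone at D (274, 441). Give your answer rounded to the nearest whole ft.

1752 ft

Two edge vectors: A→B = (10, -37, -8.9), A→C = (120, 109, 123.8).
Normal n = (A→B) × (A→C) = (-3610.5, -2306, 5530).
So ∂z/∂x = −n_x/n_z = 0.65289 and ∂z/∂y = −n_y/n_z = 0.41700.
Intercept c from A: 1645.4 − 139.07 − 116.76 = 1389.57.
At (274, 441): z = 178.9 + 183.9 + 1389.57 = 1752.4 ft.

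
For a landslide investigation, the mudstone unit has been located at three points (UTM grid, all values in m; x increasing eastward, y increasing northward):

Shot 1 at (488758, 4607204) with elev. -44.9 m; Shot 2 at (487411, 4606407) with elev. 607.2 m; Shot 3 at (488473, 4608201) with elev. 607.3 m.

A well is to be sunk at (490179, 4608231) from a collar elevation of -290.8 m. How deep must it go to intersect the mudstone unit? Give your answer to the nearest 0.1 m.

Let the plane be z = a·x + b·y + c.
Shot 2−Shot 1: −1347a − 797b = 652.1;  Shot 3−Shot 1: −285a + 997b = 652.2.
Solving gives a = −0.745139876, b = 0.441158611.
Then c = -44.9 − a·488758 − b·4607204 = −1668359.54.
At (490179, 4608231): z_contact = −365251.92 + 2032960.79 − 1668359.54 = -650.67 m.
Depth below ground = -290.8 − (-650.67) = 359.9 m.

359.9 m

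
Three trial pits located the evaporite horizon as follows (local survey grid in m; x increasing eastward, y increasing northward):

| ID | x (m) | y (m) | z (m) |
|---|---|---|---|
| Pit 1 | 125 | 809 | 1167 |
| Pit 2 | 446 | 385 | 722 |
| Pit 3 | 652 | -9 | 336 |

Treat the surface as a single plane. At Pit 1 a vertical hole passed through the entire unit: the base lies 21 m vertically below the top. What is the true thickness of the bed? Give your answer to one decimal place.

15.8 m

Let the plane be z = a·x + b·y + c.
Pit 2−Pit 1: 321a − 424b = −445;  Pit 3−Pit 1: 527a − 818b = −831.
Solving gives a = −0.29813, b = 0.82382.
|∇z| = √(a²+b²) = 0.87611, so dip δ = arctan(0.87611) = 41.22°.
True thickness = vertical thickness × cos δ = 21 × cos 41.22° = 15.8 m.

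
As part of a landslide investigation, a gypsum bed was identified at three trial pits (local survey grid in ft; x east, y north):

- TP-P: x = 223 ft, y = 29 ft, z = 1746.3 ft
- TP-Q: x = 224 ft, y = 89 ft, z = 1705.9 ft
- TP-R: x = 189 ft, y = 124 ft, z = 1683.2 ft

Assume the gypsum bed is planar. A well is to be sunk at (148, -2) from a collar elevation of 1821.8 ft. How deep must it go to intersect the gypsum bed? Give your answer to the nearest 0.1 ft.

Let the plane be z = a·x + b·y + c.
TP-Q−TP-P: 1a + 60b = −40.4;  TP-R−TP-P: −34a + 95b = −63.1.
Solving gives a = −0.02436, b = −0.67293.
Then c = 1746.3 − a·223 − b·29 = 1771.25.
At (148, -2): z_contact = −3.60 + 1.35 + 1771.25 = 1768.99 ft.
Depth below ground = 1821.8 − 1768.99 = 52.8 ft.

52.8 ft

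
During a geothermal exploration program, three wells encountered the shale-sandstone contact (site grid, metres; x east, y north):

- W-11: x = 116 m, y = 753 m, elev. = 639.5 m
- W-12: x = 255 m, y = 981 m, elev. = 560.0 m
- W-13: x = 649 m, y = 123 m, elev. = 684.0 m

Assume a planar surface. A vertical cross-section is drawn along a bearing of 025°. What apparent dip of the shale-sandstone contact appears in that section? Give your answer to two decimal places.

16.24°

Two edge vectors: W-11→W-12 = (139, 228, -79.5), W-11→W-13 = (533, -630, 44.5).
Normal n = (W-11→W-12) × (W-11→W-13) = (-39939, -48559, -209094).
So ∂z/∂x = −n_x/n_z = −0.19101 and ∂z/∂y = −n_y/n_z = −0.23224.
Unit vector along 025° is (sin 25°, cos 25°) = (0.4226, 0.9063).
Slope in that direction = a·(0.4226) + b·(0.9063) = −0.29120.
Apparent dip = arctan|0.29120| = 16.24° (true dip is 16.7°, so apparent ≤ true as expected).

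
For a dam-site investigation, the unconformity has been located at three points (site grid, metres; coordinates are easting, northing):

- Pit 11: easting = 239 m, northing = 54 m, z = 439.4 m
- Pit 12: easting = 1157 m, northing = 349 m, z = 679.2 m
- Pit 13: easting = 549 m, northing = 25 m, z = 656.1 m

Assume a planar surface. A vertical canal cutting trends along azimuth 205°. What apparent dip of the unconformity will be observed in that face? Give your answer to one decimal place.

Two edge vectors: Pit 11→Pit 12 = (918, 295, 239.8), Pit 11→Pit 13 = (310, -29, 216.7).
Normal n = (Pit 11→Pit 12) × (Pit 11→Pit 13) = (70880.7, -124592.6, -118072).
So ∂z/∂easting = −n_x/n_z = 0.60032 and ∂z/∂northing = −n_y/n_z = −1.05523.
Unit vector along 205° is (sin 205°, cos 205°) = (-0.4226, -0.9063).
Slope in that direction = a·(-0.4226) + b·(-0.9063) = 0.70265.
Apparent dip = arctan|0.70265| = 35.1° (true dip is 50.5°, so apparent ≤ true as expected).

35.1°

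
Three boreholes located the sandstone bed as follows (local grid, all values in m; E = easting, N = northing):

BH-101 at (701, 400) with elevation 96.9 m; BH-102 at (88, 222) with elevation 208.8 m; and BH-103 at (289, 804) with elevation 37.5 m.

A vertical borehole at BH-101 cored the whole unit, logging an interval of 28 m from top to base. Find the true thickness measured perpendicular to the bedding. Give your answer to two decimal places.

26.97 m

Let the plane be z = a·E + b·N + c.
BH-102−BH-101: −613a − 178b = 111.9;  BH-103−BH-101: −412a + 404b = −59.4.
Solving gives a = −0.10790, b = −0.25707.
|∇z| = √(a²+b²) = 0.27879, so dip δ = arctan(0.27879) = 15.58°.
True thickness = vertical thickness × cos δ = 28 × cos 15.58° = 26.97 m.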